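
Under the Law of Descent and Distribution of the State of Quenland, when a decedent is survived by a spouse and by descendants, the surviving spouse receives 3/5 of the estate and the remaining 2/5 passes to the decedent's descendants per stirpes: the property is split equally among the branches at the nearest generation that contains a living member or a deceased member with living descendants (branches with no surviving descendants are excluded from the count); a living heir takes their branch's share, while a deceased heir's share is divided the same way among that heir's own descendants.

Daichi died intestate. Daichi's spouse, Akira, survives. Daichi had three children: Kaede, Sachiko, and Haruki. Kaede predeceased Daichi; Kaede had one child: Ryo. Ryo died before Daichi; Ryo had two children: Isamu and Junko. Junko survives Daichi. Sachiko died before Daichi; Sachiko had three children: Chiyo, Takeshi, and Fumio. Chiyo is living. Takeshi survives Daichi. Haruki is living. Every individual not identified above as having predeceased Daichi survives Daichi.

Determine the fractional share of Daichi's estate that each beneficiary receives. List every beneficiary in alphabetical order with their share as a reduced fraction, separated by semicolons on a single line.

Akira 3/5; Chiyo 2/45; Fumio 2/45; Haruki 2/15; Isamu 1/15; Junko 1/15; Takeshi 2/45

Akira, as surviving spouse, takes 3/5.
The remaining 2/5 passes to Daichi's descendants per stirpes.
The 2/5 is divided into 3 equal shares of 2/15 among Kaede, Sachiko, Haruki.
Kaede predeceased; the 2/15 allotted to Kaede's branch passes to Kaede's issue by representation.
Ryo's line is the sole branch at this level, so the full 2/15 passes to Ryo's issue by representation.
The 2/15 is divided into 2 equal shares of 1/15 among Isamu, Junko.
Isamu is living and takes 1/15.
Junko is living and takes 1/15.
Sachiko predeceased; the 2/15 allotted to Sachiko's branch passes to Sachiko's issue by representation.
The 2/15 is divided into 3 equal shares of 2/45 among Chiyo, Takeshi, Fumio.
Chiyo is living and takes 2/45.
Takeshi is living and takes 2/45.
Fumio is living and takes 2/45.
Haruki is living and takes 2/15.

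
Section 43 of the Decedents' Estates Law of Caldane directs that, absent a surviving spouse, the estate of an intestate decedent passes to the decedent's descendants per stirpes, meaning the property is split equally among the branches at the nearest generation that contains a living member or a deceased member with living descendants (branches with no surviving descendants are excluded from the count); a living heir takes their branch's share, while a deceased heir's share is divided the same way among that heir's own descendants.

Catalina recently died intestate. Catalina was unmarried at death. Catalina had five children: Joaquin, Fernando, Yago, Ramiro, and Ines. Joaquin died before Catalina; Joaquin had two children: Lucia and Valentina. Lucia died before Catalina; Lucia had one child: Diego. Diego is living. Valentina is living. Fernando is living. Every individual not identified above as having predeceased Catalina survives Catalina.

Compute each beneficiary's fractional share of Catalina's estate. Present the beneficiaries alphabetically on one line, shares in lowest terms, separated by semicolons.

There is no surviving spouse, so the entire estate passes to Catalina's descendants per stirpes.
The estate is divided into 5 equal shares of 1/5 among Joaquin, Fernando, Yago, Ramiro, Ines.
Joaquin predeceased; the 1/5 allotted to Joaquin's branch passes to Joaquin's issue by representation.
The 1/5 is divided into 2 equal shares of 1/10 among Lucia, Valentina.
Lucia predeceased; the 1/10 allotted to Lucia's branch passes to Lucia's issue by representation.
Diego is the sole taker at this level and receives the full 1/10.
Valentina is living and takes 1/10.
Fernando is living and takes 1/5.
Yago is living and takes 1/5.
Ramiro is living and takes 1/5.
Ines is living and takes 1/5.

Diego 1/10; Fernando 1/5; Ines 1/5; Ramiro 1/5; Valentina 1/10; Yago 1/5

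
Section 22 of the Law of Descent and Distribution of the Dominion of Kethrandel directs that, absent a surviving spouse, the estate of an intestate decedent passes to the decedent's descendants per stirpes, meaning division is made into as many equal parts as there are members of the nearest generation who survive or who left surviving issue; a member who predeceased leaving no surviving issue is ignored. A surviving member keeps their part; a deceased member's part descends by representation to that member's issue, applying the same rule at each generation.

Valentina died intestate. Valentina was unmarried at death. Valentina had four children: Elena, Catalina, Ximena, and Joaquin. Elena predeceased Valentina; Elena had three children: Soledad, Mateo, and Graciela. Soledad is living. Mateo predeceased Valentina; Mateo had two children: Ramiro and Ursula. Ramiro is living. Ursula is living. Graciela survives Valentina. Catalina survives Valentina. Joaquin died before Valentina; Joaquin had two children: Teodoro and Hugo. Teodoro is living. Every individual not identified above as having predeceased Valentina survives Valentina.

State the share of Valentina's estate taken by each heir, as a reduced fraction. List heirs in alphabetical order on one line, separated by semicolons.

There is no surviving spouse, so the entire estate passes to Valentina's descendants per stirpes.
The estate is divided into 4 equal shares of 1/4 among Elena, Catalina, Ximena, Joaquin.
Elena predeceased; the 1/4 allotted to Elena's branch passes to Elena's issue by representation.
The 1/4 is divided into 3 equal shares of 1/12 among Soledad, Mateo, Graciela.
Soledad is living and takes 1/12.
Mateo predeceased; the 1/12 allotted to Mateo's branch passes to Mateo's issue by representation.
The 1/12 is divided into 2 equal shares of 1/24 among Ramiro, Ursula.
Ramiro is living and takes 1/24.
Ursula is living and takes 1/24.
Graciela is living and takes 1/12.
Catalina is living and takes 1/4.
Ximena is living and takes 1/4.
Joaquin predeceased; the 1/4 allotted to Joaquin's branch passes to Joaquin's issue by representation.
The 1/4 is divided into 2 equal shares of 1/8 among Teodoro, Hugo.
Teodoro is living and takes 1/8.
Hugo is living and takes 1/8.

Catalina 1/4; Graciela 1/12; Hugo 1/8; Ramiro 1/24; Soledad 1/12; Teodoro 1/8; Ursula 1/24; Ximena 1/4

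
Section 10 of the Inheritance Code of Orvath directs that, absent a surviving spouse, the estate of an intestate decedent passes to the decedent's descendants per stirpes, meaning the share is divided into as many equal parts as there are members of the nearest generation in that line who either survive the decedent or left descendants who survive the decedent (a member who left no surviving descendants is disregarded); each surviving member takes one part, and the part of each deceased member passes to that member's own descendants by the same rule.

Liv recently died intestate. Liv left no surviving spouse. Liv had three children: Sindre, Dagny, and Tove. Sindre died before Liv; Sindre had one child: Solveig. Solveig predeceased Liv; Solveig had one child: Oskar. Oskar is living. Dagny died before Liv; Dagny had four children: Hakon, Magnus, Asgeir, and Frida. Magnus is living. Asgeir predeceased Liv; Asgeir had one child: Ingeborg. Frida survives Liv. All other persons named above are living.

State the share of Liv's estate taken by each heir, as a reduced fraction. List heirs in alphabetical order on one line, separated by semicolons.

There is no surviving spouse, so the entire estate passes to Liv's descendants per stirpes.
The estate is divided into 3 equal shares of 1/3 among Sindre, Dagny, Tove.
Sindre predeceased; the 1/3 allotted to Sindre's branch passes to Sindre's issue by representation.
Solveig's line is the sole branch at this level, so the full 1/3 passes to Solveig's issue by representation.
Oskar is the sole taker at this level and receives the full 1/3.
Dagny predeceased; the 1/3 allotted to Dagny's branch passes to Dagny's issue by representation.
The 1/3 is divided into 4 equal shares of 1/12 among Hakon, Magnus, Asgeir, Frida.
Hakon is living and takes 1/12.
Magnus is living and takes 1/12.
Asgeir predeceased; the 1/12 allotted to Asgeir's branch passes to Asgeir's issue by representation.
Ingeborg is the sole taker at this level and receives the full 1/12.
Frida is living and takes 1/12.
Tove is living and takes 1/3.

Frida 1/12; Hakon 1/12; Ingeborg 1/12; Magnus 1/12; Oskar 1/3; Tove 1/3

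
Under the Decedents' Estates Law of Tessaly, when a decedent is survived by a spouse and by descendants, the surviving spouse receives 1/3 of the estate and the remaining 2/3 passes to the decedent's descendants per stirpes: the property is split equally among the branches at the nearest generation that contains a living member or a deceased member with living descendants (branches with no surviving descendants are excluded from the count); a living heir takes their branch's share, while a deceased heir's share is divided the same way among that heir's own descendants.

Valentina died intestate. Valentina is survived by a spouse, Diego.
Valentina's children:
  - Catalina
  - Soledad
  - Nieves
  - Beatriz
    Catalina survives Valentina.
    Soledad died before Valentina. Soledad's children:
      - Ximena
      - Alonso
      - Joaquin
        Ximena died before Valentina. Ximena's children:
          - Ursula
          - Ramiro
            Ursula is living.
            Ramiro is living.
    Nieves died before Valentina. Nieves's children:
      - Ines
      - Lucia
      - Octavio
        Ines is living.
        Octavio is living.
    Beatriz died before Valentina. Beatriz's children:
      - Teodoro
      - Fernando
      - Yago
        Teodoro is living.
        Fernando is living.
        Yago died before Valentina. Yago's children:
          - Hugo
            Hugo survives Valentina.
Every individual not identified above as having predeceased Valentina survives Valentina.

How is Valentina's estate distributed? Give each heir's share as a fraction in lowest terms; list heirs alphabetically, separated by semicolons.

Diego, as surviving spouse, takes 1/3.
The remaining 2/3 passes to Valentina's descendants per stirpes.
The 2/3 is divided into 4 equal shares of 1/6 among Catalina, Soledad, Nieves, Beatriz.
Catalina is living and takes 1/6.
Soledad predeceased; the 1/6 allotted to Soledad's branch passes to Soledad's issue by representation.
The 1/6 is divided into 3 equal shares of 1/18 among Ximena, Alonso, Joaquin.
Ximena predeceased; the 1/18 allotted to Ximena's branch passes to Ximena's issue by representation.
The 1/18 is divided into 2 equal shares of 1/36 among Ursula, Ramiro.
Ursula is living and takes 1/36.
Ramiro is living and takes 1/36.
Alonso is living and takes 1/18.
Joaquin is living and takes 1/18.
Nieves predeceased; the 1/6 allotted to Nieves's branch passes to Nieves's issue by representation.
The 1/6 is divided into 3 equal shares of 1/18 among Ines, Lucia, Octavio.
Ines is living and takes 1/18.
Lucia is living and takes 1/18.
Octavio is living and takes 1/18.
Beatriz predeceased; the 1/6 allotted to Beatriz's branch passes to Beatriz's issue by representation.
The 1/6 is divided into 3 equal shares of 1/18 among Teodoro, Fernando, Yago.
Teodoro is living and takes 1/18.
Fernando is living and takes 1/18.
Yago predeceased; the 1/18 allotted to Yago's branch passes to Yago's issue by representation.
Hugo is the sole taker at this level and receives the full 1/18.

Alonso 1/18; Catalina 1/6; Diego 1/3; Fernando 1/18; Hugo 1/18; Ines 1/18; Joaquin 1/18; Lucia 1/18; Octavio 1/18; Ramiro 1/36; Teodoro 1/18; Ursula 1/36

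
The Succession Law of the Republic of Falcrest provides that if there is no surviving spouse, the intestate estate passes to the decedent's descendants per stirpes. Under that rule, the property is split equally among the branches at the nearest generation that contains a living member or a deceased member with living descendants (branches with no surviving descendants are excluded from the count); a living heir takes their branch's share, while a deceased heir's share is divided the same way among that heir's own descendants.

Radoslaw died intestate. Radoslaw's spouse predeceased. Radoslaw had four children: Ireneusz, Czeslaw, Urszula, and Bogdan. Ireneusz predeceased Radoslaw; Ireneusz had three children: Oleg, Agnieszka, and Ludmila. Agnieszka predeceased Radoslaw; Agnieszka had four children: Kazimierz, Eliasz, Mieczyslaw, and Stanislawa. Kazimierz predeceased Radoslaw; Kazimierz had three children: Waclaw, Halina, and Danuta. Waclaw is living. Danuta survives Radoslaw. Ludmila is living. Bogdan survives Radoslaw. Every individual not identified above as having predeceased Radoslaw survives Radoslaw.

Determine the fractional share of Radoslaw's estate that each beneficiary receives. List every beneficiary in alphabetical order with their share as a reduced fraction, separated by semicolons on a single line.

Bogdan 1/4; Czeslaw 1/4; Danuta 1/144; Eliasz 1/48; Halina 1/144; Ludmila 1/12; Mieczyslaw 1/48; Oleg 1/12; Stanislawa 1/48; Urszula 1/4; Waclaw 1/144

There is no surviving spouse, so the entire estate passes to Radoslaw's descendants per stirpes.
The estate is divided into 4 equal shares of 1/4 among Ireneusz, Czeslaw, Urszula, Bogdan.
Ireneusz predeceased; the 1/4 allotted to Ireneusz's branch passes to Ireneusz's issue by representation.
The 1/4 is divided into 3 equal shares of 1/12 among Oleg, Agnieszka, Ludmila.
Oleg is living and takes 1/12.
Agnieszka predeceased; the 1/12 allotted to Agnieszka's branch passes to Agnieszka's issue by representation.
The 1/12 is divided into 4 equal shares of 1/48 among Kazimierz, Eliasz, Mieczyslaw, Stanislawa.
Kazimierz predeceased; the 1/48 allotted to Kazimierz's branch passes to Kazimierz's issue by representation.
The 1/48 is divided into 3 equal shares of 1/144 among Waclaw, Halina, Danuta.
Waclaw is living and takes 1/144.
Halina is living and takes 1/144.
Danuta is living and takes 1/144.
Eliasz is living and takes 1/48.
Mieczyslaw is living and takes 1/48.
Stanislawa is living and takes 1/48.
Ludmila is living and takes 1/12.
Czeslaw is living and takes 1/4.
Urszula is living and takes 1/4.
Bogdan is living and takes 1/4.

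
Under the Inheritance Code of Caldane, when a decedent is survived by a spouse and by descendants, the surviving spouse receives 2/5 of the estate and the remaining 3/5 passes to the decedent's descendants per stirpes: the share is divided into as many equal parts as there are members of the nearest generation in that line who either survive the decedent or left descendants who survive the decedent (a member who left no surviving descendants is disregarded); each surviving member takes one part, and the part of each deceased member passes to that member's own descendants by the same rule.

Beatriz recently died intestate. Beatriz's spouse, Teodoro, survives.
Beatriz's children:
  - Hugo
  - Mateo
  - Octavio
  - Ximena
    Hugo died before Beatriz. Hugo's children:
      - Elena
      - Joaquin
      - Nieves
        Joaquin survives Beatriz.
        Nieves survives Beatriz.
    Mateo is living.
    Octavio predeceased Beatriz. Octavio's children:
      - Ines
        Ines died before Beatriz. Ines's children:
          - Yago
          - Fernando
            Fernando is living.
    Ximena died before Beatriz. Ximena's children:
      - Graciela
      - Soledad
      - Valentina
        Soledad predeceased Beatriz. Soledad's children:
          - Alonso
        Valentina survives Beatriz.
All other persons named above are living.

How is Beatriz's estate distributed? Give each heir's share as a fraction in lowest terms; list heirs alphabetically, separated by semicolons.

Teodoro, as surviving spouse, takes 2/5.
The remaining 3/5 passes to Beatriz's descendants per stirpes.
The 3/5 is divided into 4 equal shares of 3/20 among Hugo, Mateo, Octavio, Ximena.
Hugo predeceased; the 3/20 allotted to Hugo's branch passes to Hugo's issue by representation.
The 3/20 is divided into 3 equal shares of 1/20 among Elena, Joaquin, Nieves.
Elena is living and takes 1/20.
Joaquin is living and takes 1/20.
Nieves is living and takes 1/20.
Mateo is living and takes 3/20.
Octavio predeceased; the 3/20 allotted to Octavio's branch passes to Octavio's issue by representation.
Ines's line is the sole branch at this level, so the full 3/20 passes to Ines's issue by representation.
The 3/20 is divided into 2 equal shares of 3/40 among Yago, Fernando.
Yago is living and takes 3/40.
Fernando is living and takes 3/40.
Ximena predeceased; the 3/20 allotted to Ximena's branch passes to Ximena's issue by representation.
The 3/20 is divided into 3 equal shares of 1/20 among Graciela, Soledad, Valentina.
Graciela is living and takes 1/20.
Soledad predeceased; the 1/20 allotted to Soledad's branch passes to Soledad's issue by representation.
Alonso is the sole taker at this level and receives the full 1/20.
Valentina is living and takes 1/20.

Alonso 1/20; Elena 1/20; Fernando 3/40; Graciela 1/20; Joaquin 1/20; Mateo 3/20; Nieves 1/20; Teodoro 2/5; Valentina 1/20; Yago 3/40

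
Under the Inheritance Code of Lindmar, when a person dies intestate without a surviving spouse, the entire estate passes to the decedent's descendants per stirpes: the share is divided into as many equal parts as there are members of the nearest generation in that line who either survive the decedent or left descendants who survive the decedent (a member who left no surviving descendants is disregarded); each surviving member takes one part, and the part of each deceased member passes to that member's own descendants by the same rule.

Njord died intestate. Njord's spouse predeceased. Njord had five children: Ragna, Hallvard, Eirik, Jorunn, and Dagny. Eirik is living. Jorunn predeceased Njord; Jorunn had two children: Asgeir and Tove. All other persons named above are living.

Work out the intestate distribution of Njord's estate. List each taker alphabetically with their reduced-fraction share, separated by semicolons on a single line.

There is no surviving spouse, so the entire estate passes to Njord's descendants per stirpes.
The estate is divided into 5 equal shares of 1/5 among Ragna, Hallvard, Eirik, Jorunn, Dagny.
Ragna is living and takes 1/5.
Hallvard is living and takes 1/5.
Eirik is living and takes 1/5.
Jorunn predeceased; the 1/5 allotted to Jorunn's branch passes to Jorunn's issue by representation.
The 1/5 is divided into 2 equal shares of 1/10 among Asgeir, Tove.
Asgeir is living and takes 1/10.
Tove is living and takes 1/10.
Dagny is living and takes 1/5.

Asgeir 1/10; Dagny 1/5; Eirik 1/5; Hallvard 1/5; Ragna 1/5; Tove 1/10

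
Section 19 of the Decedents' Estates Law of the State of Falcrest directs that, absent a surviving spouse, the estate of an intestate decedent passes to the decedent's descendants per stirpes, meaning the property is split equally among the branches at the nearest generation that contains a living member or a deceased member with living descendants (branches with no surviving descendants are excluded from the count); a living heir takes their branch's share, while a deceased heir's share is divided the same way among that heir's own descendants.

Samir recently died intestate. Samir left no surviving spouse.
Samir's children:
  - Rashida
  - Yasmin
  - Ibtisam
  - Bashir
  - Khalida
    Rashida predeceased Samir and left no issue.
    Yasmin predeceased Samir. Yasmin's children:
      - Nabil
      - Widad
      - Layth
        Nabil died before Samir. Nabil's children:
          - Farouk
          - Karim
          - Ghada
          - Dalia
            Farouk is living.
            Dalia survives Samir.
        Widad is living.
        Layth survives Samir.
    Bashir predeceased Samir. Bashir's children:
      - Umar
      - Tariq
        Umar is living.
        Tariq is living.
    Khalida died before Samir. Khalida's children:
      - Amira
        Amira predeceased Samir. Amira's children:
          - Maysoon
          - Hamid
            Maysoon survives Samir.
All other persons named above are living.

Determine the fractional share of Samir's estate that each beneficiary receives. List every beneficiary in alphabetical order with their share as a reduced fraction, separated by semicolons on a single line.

There is no surviving spouse, so the entire estate passes to Samir's descendants per stirpes.
Rashida left no surviving issue, so that branch lapses and is disregarded.
The estate is divided into 4 equal shares of 1/4 among Yasmin, Ibtisam, Bashir, Khalida.
Yasmin predeceased; the 1/4 allotted to Yasmin's branch passes to Yasmin's issue by representation.
The 1/4 is divided into 3 equal shares of 1/12 among Nabil, Widad, Layth.
Nabil predeceased; the 1/12 allotted to Nabil's branch passes to Nabil's issue by representation.
The 1/12 is divided into 4 equal shares of 1/48 among Farouk, Karim, Ghada, Dalia.
Farouk is living and takes 1/48.
Karim is living and takes 1/48.
Ghada is living and takes 1/48.
Dalia is living and takes 1/48.
Widad is living and takes 1/12.
Layth is living and takes 1/12.
Ibtisam is living and takes 1/4.
Bashir predeceased; the 1/4 allotted to Bashir's branch passes to Bashir's issue by representation.
The 1/4 is divided into 2 equal shares of 1/8 among Umar, Tariq.
Umar is living and takes 1/8.
Tariq is living and takes 1/8.
Khalida predeceased; the 1/4 allotted to Khalida's branch passes to Khalida's issue by representation.
Amira's line is the sole branch at this level, so the full 1/4 passes to Amira's issue by representation.
The 1/4 is divided into 2 equal shares of 1/8 among Maysoon, Hamid.
Maysoon is living and takes 1/8.
Hamid is living and takes 1/8.

Dalia 1/48; Farouk 1/48; Ghada 1/48; Hamid 1/8; Ibtisam 1/4; Karim 1/48; Layth 1/12; Maysoon 1/8; Tariq 1/8; Umar 1/8; Widad 1/12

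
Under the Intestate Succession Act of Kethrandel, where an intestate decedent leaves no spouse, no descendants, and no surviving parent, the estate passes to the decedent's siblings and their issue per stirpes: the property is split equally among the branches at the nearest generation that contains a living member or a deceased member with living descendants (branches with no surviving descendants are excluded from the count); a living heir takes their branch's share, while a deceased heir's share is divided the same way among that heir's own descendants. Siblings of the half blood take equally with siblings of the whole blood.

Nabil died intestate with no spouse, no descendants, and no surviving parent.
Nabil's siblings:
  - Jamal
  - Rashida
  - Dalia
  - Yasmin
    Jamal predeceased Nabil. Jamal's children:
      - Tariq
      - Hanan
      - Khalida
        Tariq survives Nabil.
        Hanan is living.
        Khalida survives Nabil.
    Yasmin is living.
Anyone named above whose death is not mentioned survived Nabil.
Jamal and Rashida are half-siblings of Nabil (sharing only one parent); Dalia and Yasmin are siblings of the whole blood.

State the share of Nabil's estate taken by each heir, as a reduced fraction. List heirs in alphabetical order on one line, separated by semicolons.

No spouse, descendants, or parent survives, so the estate passes to Nabil's siblings per stirpes.
Half-blood and whole-blood siblings take equally under the stated rule.
The estate is divided into 4 equal shares of 1/4 among Jamal, Rashida, Dalia, Yasmin.
Jamal predeceased; the 1/4 allotted to Jamal's branch passes to Jamal's issue by representation.
The 1/4 is divided into 3 equal shares of 1/12 among Tariq, Hanan, Khalida.
Tariq is living and takes 1/12.
Hanan is living and takes 1/12.
Khalida is living and takes 1/12.
Rashida is living and takes 1/4.
Dalia is living and takes 1/4.
Yasmin is living and takes 1/4.

Dalia 1/4; Hanan 1/12; Khalida 1/12; Rashida 1/4; Tariq 1/12; Yasmin 1/4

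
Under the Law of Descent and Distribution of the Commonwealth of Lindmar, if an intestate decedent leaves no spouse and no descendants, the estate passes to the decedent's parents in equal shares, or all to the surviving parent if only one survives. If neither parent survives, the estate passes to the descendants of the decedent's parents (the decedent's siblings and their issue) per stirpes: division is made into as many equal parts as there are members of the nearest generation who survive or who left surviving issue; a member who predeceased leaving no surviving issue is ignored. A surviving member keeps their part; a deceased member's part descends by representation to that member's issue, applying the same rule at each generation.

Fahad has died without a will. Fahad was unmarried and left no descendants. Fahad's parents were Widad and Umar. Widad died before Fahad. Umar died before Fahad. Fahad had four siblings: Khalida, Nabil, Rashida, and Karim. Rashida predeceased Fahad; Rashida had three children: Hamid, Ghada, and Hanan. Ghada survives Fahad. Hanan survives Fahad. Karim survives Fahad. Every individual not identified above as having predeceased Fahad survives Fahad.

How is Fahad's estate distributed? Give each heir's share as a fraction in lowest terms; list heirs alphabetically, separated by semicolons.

Ghada 1/12; Hamid 1/12; Hanan 1/12; Karim 1/4; Khalida 1/4; Nabil 1/4

Neither parent survives and there are no descendants, so the estate passes to Fahad's siblings and their issue per stirpes.
The estate is divided into 4 equal shares of 1/4 among Khalida, Nabil, Rashida, Karim.
Khalida is living and takes 1/4.
Nabil is living and takes 1/4.
Rashida predeceased; the 1/4 allotted to Rashida's branch passes to Rashida's issue by representation.
The 1/4 is divided into 3 equal shares of 1/12 among Hamid, Ghada, Hanan.
Hamid is living and takes 1/12.
Ghada is living and takes 1/12.
Hanan is living and takes 1/12.
Karim is living and takes 1/4.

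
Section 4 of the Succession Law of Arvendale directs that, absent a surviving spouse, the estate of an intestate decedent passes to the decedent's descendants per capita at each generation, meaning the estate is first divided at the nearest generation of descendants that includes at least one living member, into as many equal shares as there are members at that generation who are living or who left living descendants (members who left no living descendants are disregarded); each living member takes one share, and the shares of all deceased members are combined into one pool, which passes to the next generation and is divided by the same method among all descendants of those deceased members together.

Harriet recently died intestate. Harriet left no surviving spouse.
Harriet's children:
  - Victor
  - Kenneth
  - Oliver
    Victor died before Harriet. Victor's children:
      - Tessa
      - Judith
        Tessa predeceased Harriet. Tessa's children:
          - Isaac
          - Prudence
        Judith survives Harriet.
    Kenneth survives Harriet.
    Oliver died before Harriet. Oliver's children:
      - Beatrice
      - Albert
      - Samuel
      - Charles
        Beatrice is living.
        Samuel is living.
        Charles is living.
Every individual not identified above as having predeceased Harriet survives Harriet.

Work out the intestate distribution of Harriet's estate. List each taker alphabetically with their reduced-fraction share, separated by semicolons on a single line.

There is no surviving spouse, so the entire estate passes to Harriet's descendants per capita at each generation.
At generation 1 (Victor, Kenneth, Oliver) there are 3 shares of (1)/3 = 1/3 each.
Living: Kenneth — each takes 1/3.
Deceased: Victor and Oliver. Their combined 2/3 is pooled and carried to generation 2.
At generation 2 (Tessa, Judith, Beatrice, Albert, Samuel, Charles) there are 6 shares of (2/3)/6 = 1/9 each.
Living: Judith, Beatrice, Albert, Samuel, and Charles — each takes 1/9.
Deceased: Tessa. That 1/9 share is carried to generation 3.
At generation 3 (Isaac, Prudence) there are 2 shares of (1/9)/2 = 1/18 each.
Living: Isaac and Prudence — each takes 1/18.

Albert 1/9; Beatrice 1/9; Charles 1/9; Isaac 1/18; Judith 1/9; Kenneth 1/3; Prudence 1/18; Samuel 1/9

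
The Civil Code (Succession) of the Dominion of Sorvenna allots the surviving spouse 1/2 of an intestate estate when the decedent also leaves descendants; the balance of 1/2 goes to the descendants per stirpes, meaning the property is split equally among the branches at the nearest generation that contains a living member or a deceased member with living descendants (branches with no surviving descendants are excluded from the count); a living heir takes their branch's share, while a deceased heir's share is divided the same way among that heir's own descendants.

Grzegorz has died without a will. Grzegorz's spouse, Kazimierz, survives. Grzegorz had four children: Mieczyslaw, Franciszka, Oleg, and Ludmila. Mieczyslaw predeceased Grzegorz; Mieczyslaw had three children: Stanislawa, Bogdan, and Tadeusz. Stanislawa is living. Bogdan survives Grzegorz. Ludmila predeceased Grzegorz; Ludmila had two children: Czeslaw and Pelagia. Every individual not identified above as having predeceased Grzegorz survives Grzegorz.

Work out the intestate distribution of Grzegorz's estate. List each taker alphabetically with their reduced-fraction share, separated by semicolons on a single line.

Bogdan 1/24; Czeslaw 1/16; Franciszka 1/8; Kazimierz 1/2; Oleg 1/8; Pelagia 1/16; Stanislawa 1/24; Tadeusz 1/24

Kazimierz, as surviving spouse, takes 1/2.
The remaining 1/2 passes to Grzegorz's descendants per stirpes.
The 1/2 is divided into 4 equal shares of 1/8 among Mieczyslaw, Franciszka, Oleg, Ludmila.
Mieczyslaw predeceased; the 1/8 allotted to Mieczyslaw's branch passes to Mieczyslaw's issue by representation.
The 1/8 is divided into 3 equal shares of 1/24 among Stanislawa, Bogdan, Tadeusz.
Stanislawa is living and takes 1/24.
Bogdan is living and takes 1/24.
Tadeusz is living and takes 1/24.
Franciszka is living and takes 1/8.
Oleg is living and takes 1/8.
Ludmila predeceased; the 1/8 allotted to Ludmila's branch passes to Ludmila's issue by representation.
The 1/8 is divided into 2 equal shares of 1/16 among Czeslaw, Pelagia.
Czeslaw is living and takes 1/16.
Pelagia is living and takes 1/16.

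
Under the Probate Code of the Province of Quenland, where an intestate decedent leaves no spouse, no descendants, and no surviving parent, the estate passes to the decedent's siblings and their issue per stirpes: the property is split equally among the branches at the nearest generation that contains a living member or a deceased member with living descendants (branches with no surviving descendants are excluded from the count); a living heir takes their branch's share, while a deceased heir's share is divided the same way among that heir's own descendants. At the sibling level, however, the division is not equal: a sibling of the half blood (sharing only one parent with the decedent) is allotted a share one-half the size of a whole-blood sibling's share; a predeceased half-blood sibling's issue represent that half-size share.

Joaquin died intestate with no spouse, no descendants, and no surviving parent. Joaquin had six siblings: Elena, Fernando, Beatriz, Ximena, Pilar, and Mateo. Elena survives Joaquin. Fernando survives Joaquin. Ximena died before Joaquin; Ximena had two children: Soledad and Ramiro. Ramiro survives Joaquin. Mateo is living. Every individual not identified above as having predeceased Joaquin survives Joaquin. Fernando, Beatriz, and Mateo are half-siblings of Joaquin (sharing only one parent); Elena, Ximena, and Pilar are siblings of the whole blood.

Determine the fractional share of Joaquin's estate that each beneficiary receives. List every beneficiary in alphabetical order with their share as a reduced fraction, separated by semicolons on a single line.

No spouse, descendants, or parent survives, so the estate passes to Joaquin's siblings per stirpes.
Half-blood siblings count for one-half the weight of whole-blood siblings at the initial division.
Dividing 1 in proportion to weights (total weight 9/2): Elena (weight 1) → 2/9; Fernando (weight 1/2) → 1/9; Beatriz (weight 1/2) → 1/9; Ximena (weight 1) → 2/9; Pilar (weight 1) → 2/9; Mateo (weight 1/2) → 1/9.
Elena is living and takes 2/9.
Fernando is living and takes 1/9.
Beatriz is living and takes 1/9.
Ximena predeceased; the 2/9 allotted to Ximena's branch passes to Ximena's issue by representation.
The 2/9 is divided into 2 equal shares of 1/9 among Soledad, Ramiro.
Soledad is living and takes 1/9.
Ramiro is living and takes 1/9.
Pilar is living and takes 2/9.
Mateo is living and takes 1/9.

Beatriz 1/9; Elena 2/9; Fernando 1/9; Mateo 1/9; Pilar 2/9; Ramiro 1/9; Soledad 1/9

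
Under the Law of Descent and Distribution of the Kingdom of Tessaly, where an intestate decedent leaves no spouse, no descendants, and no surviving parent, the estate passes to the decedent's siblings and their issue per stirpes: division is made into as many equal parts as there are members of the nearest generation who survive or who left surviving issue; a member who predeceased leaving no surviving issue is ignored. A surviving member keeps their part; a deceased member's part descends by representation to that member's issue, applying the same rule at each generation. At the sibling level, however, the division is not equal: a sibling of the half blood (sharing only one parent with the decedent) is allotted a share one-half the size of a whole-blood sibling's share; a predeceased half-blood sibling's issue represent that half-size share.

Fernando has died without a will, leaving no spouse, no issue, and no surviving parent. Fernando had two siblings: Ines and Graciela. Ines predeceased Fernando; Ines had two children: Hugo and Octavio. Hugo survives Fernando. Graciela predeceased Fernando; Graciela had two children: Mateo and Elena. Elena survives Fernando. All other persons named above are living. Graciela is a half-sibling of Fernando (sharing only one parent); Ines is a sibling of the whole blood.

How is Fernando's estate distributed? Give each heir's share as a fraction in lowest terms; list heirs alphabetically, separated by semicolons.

Elena 1/6; Hugo 1/3; Mateo 1/6; Octavio 1/3

No spouse, descendants, or parent survives, so the estate passes to Fernando's siblings per stirpes.
Half-blood siblings count for one-half the weight of whole-blood siblings at the initial division.
Dividing 1 in proportion to weights (total weight 3/2): Ines (weight 1) → 2/3; Graciela (weight 1/2) → 1/3.
Ines predeceased; the 2/3 allotted to Ines's branch passes to Ines's issue by representation.
The 2/3 is divided into 2 equal shares of 1/3 among Hugo, Octavio.
Hugo is living and takes 1/3.
Octavio is living and takes 1/3.
Graciela predeceased; the 1/3 allotted to Graciela's branch passes to Graciela's issue by representation.
The 1/3 is divided into 2 equal shares of 1/6 among Mateo, Elena.
Mateo is living and takes 1/6.
Elena is living and takes 1/6.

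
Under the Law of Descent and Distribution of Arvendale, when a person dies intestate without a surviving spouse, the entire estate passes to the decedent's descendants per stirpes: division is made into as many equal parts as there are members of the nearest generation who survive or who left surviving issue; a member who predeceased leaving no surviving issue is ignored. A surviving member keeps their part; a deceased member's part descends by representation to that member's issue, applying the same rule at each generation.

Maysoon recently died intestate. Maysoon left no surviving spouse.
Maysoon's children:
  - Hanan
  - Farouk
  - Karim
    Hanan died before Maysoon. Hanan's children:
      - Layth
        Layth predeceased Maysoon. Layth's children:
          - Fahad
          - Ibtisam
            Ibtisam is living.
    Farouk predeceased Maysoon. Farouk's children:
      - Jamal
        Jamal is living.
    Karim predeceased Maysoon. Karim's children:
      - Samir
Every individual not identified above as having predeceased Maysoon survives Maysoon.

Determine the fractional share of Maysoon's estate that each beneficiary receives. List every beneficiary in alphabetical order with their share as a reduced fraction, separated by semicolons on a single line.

Fahad 1/6; Ibtisam 1/6; Jamal 1/3; Samir 1/3

There is no surviving spouse, so the entire estate passes to Maysoon's descendants per stirpes.
The estate is divided into 3 equal shares of 1/3 among Hanan, Farouk, Karim.
Hanan predeceased; the 1/3 allotted to Hanan's branch passes to Hanan's issue by representation.
Layth's line is the sole branch at this level, so the full 1/3 passes to Layth's issue by representation.
The 1/3 is divided into 2 equal shares of 1/6 among Fahad, Ibtisam.
Fahad is living and takes 1/6.
Ibtisam is living and takes 1/6.
Farouk predeceased; the 1/3 allotted to Farouk's branch passes to Farouk's issue by representation.
Jamal is the sole taker at this level and receives the full 1/3.
Karim predeceased; the 1/3 allotted to Karim's branch passes to Karim's issue by representation.
Samir is the sole taker at this level and receives the full 1/3.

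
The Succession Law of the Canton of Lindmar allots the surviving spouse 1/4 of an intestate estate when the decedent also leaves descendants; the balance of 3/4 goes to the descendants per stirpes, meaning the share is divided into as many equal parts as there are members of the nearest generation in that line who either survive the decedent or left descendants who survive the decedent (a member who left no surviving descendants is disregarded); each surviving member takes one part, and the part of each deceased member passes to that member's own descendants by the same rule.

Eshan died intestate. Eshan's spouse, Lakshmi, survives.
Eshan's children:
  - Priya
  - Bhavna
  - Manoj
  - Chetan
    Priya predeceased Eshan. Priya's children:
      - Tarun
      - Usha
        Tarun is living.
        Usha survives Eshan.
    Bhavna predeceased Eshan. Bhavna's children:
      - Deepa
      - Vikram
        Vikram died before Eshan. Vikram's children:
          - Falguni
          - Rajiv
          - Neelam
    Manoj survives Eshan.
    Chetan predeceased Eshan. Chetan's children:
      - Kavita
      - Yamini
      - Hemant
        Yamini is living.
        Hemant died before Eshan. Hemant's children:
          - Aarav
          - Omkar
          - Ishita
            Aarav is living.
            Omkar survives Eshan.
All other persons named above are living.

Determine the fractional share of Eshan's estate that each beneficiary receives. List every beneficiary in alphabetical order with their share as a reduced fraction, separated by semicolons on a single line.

Aarav 1/48; Deepa 3/32; Falguni 1/32; Ishita 1/48; Kavita 1/16; Lakshmi 1/4; Manoj 3/16; Neelam 1/32; Omkar 1/48; Rajiv 1/32; Tarun 3/32; Usha 3/32; Yamini 1/16

Lakshmi, as surviving spouse, takes 1/4.
The remaining 3/4 passes to Eshan's descendants per stirpes.
The 3/4 is divided into 4 equal shares of 3/16 among Priya, Bhavna, Manoj, Chetan.
Priya predeceased; the 3/16 allotted to Priya's branch passes to Priya's issue by representation.
The 3/16 is divided into 2 equal shares of 3/32 among Tarun, Usha.
Tarun is living and takes 3/32.
Usha is living and takes 3/32.
Bhavna predeceased; the 3/16 allotted to Bhavna's branch passes to Bhavna's issue by representation.
The 3/16 is divided into 2 equal shares of 3/32 among Deepa, Vikram.
Deepa is living and takes 3/32.
Vikram predeceased; the 3/32 allotted to Vikram's branch passes to Vikram's issue by representation.
The 3/32 is divided into 3 equal shares of 1/32 among Falguni, Rajiv, Neelam.
Falguni is living and takes 1/32.
Rajiv is living and takes 1/32.
Neelam is living and takes 1/32.
Manoj is living and takes 3/16.
Chetan predeceased; the 3/16 allotted to Chetan's branch passes to Chetan's issue by representation.
The 3/16 is divided into 3 equal shares of 1/16 among Kavita, Yamini, Hemant.
Kavita is living and takes 1/16.
Yamini is living and takes 1/16.
Hemant predeceased; the 1/16 allotted to Hemant's branch passes to Hemant's issue by representation.
The 1/16 is divided into 3 equal shares of 1/48 among Aarav, Omkar, Ishita.
Aarav is living and takes 1/48.
Omkar is living and takes 1/48.
Ishita is living and takes 1/48.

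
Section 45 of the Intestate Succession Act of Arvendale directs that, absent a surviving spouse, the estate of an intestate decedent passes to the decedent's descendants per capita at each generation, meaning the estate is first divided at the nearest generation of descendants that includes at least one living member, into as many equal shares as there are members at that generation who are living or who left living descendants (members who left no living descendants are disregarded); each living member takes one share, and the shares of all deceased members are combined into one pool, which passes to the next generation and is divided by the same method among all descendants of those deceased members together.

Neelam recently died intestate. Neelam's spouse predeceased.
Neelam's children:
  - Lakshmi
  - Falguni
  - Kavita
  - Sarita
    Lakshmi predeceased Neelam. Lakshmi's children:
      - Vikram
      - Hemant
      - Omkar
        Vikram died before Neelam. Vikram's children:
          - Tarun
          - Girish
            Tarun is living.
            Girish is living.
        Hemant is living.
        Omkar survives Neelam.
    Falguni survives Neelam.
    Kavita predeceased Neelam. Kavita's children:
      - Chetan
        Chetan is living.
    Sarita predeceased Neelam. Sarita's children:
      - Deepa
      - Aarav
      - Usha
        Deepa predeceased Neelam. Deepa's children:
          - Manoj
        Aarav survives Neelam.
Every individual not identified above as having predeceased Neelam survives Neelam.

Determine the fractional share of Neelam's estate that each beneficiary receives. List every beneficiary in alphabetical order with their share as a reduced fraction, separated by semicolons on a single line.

There is no surviving spouse, so the entire estate passes to Neelam's descendants per capita at each generation.
At generation 1 (Lakshmi, Falguni, Kavita, Sarita) there are 4 shares of (1)/4 = 1/4 each.
Living: Falguni — each takes 1/4.
Deceased: Lakshmi, Kavita, and Sarita. Their combined 3/4 is pooled and carried to generation 2.
At generation 2 (Vikram, Hemant, Omkar, Chetan, Deepa, Aarav, Usha) there are 7 shares of (3/4)/7 = 3/28 each.
Living: Hemant, Omkar, Chetan, Aarav, and Usha — each takes 3/28.
Deceased: Vikram and Deepa. Their combined 3/14 is pooled and carried to generation 3.
At generation 3 (Tarun, Girish, Manoj) there are 3 shares of (3/14)/3 = 1/14 each.
Living: Tarun, Girish, and Manoj — each takes 1/14.

Aarav 3/28; Chetan 3/28; Falguni 1/4; Girish 1/14; Hemant 3/28; Manoj 1/14; Omkar 3/28; Tarun 1/14; Usha 3/28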